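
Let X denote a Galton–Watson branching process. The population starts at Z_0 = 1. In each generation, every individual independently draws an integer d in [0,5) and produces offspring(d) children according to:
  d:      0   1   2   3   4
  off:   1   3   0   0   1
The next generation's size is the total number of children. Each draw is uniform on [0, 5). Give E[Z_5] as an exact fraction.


1

Outcome values over d=0..4: [1, 3, 0, 0, 1]
Σy = 5, Σy² = 11, M = 5
μ = 5/5 = 1,  σ² = 11/5 − (1)² = 6/5
E[Z_0] = 1
E[Z_1] = 1·E[Z_0] = 1
E[Z_2] = 1·E[Z_1] = 1
E[Z_3] = 1·E[Z_2] = 1
E[Z_4] = 1·E[Z_3] = 1
E[Z_5] = 1·E[Z_4] = 1


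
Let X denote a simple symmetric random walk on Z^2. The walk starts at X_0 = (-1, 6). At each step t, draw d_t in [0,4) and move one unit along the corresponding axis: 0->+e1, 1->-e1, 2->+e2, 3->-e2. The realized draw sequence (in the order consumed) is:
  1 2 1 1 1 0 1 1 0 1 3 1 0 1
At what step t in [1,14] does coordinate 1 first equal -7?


12

t=0: X=(-1, 6), d=1 → -e1, X_1=(-2, 6)
t=1: X=(-2, 6), d=2 → +e2, X_2=(-2, 7)
t=2: X=(-2, 7), d=1 → -e1, X_3=(-3, 7)
t=3: X=(-3, 7), d=1 → -e1, X_4=(-4, 7)
t=4: X=(-4, 7), d=1 → -e1, X_5=(-5, 7)
t=5: X=(-5, 7), d=0 → +e1, X_6=(-4, 7)
t=6: X=(-4, 7), d=1 → -e1, X_7=(-5, 7)
t=7: X=(-5, 7), d=1 → -e1, X_8=(-6, 7)
t=8: X=(-6, 7), d=0 → +e1, X_9=(-5, 7)
t=9: X=(-5, 7), d=1 → -e1, X_10=(-6, 7)
t=10: X=(-6, 7), d=3 → -e2, X_11=(-6, 6)
t=11: X=(-6, 6), d=1 → -e1, X_12=(-7, 6)
t=12: X=(-7, 6), d=0 → +e1, X_13=(-6, 6)
t=13: X=(-6, 6), d=1 → -e1, X_14=(-7, 6)


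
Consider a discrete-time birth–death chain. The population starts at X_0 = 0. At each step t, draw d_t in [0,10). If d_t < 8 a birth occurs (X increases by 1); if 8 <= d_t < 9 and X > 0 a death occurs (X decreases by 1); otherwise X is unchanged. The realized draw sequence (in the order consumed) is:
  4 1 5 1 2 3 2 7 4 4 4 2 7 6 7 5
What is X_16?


16

t=0: X=0, d=4 → birth, X_1=1
t=1: X=1, d=1 → birth, X_2=2
t=2: X=2, d=5 → birth, X_3=3
t=3: X=3, d=1 → birth, X_4=4
t=4: X=4, d=2 → birth, X_5=5
t=5: X=5, d=3 → birth, X_6=6
t=6: X=6, d=2 → birth, X_7=7
t=7: X=7, d=7 → birth, X_8=8
t=8: X=8, d=4 → birth, X_9=9
t=9: X=9, d=4 → birth, X_10=10
t=10: X=10, d=4 → birth, X_11=11
t=11: X=11, d=2 → birth, X_12=12
t=12: X=12, d=7 → birth, X_13=13
t=13: X=13, d=6 → birth, X_14=14
t=14: X=14, d=7 → birth, X_15=15
t=15: X=15, d=5 → birth, X_16=16


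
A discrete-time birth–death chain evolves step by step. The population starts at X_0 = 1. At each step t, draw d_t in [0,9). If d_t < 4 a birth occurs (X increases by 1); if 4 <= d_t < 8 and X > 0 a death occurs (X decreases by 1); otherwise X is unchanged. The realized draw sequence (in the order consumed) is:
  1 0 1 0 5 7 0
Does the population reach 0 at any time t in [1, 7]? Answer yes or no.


no

t=0: X=1, d=1 → birth, X_1=2
t=1: X=2, d=0 → birth, X_2=3
t=2: X=3, d=1 → birth, X_3=4
t=3: X=4, d=0 → birth, X_4=5
t=4: X=5, d=5 → death, X_5=4
t=5: X=4, d=7 → death, X_6=3
t=6: X=3, d=0 → birth, X_7=4


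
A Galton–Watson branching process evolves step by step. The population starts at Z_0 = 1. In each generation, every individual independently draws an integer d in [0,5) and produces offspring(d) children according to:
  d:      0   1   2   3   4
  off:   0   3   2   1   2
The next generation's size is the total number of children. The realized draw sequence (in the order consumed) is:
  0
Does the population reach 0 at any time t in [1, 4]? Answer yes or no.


gen 0: Z_0=1, draws=[0], offspring=[0], Z_1=0
gen 1: Z_1=0, draws=[], offspring=[], Z_2=0
gen 2: Z_2=0, draws=[], offspring=[], Z_3=0
gen 3: Z_3=0, draws=[], offspring=[], Z_4=0

yes


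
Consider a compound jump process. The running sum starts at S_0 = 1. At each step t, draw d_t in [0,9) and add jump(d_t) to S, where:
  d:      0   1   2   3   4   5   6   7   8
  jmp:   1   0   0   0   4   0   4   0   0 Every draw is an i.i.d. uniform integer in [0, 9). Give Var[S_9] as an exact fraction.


Outcome values over d=0..8: [1, 0, 0, 0, 4, 0, 4, 0, 0]
Σy = 9, Σy² = 33, M = 9
μ = 9/9 = 1,  σ² = 33/9 − (1)² = 8/3
Independent increments: Var[S_9] = 9·σ² = 9·(8/3) = 24

24


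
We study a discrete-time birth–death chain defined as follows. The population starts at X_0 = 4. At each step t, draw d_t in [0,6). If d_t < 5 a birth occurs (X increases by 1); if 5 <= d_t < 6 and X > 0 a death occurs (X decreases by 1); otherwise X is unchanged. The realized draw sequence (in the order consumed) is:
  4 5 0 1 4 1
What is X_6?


t=0: X=4, d=4 → birth, X_1=5
t=1: X=5, d=5 → death, X_2=4
t=2: X=4, d=0 → birth, X_3=5
t=3: X=5, d=1 → birth, X_4=6
t=4: X=6, d=4 → birth, X_5=7
t=5: X=7, d=1 → birth, X_6=8

8


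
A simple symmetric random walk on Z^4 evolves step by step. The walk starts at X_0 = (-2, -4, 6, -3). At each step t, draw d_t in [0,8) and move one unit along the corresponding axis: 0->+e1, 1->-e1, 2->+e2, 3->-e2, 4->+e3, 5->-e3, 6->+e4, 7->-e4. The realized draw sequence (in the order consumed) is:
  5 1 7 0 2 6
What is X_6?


(-2, -3, 5, -3)

t=0: X=(-2, -4, 6, -3), d=5 → -e3, X_1=(-2, -4, 5, -3)
t=1: X=(-2, -4, 5, -3), d=1 → -e1, X_2=(-3, -4, 5, -3)
t=2: X=(-3, -4, 5, -3), d=7 → -e4, X_3=(-3, -4, 5, -4)
t=3: X=(-3, -4, 5, -4), d=0 → +e1, X_4=(-2, -4, 5, -4)
t=4: X=(-2, -4, 5, -4), d=2 → +e2, X_5=(-2, -3, 5, -4)
t=5: X=(-2, -3, 5, -4), d=6 → +e4, X_6=(-2, -3, 5, -3)


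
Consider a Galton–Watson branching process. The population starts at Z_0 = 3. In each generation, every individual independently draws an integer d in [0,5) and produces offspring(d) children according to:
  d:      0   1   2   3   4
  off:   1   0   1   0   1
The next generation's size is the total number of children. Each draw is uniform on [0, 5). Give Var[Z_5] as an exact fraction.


2100978/9765625

Outcome values over d=0..4: [1, 0, 1, 0, 1]
Σy = 3, Σy² = 3, M = 5
μ = 3/5 = 3/5,  σ² = 3/5 − (3/5)² = 6/25
V_0 = 0, E_0 = 3
V_1 = 6/25·E_0 + (3/5)²·V_0 = 18/25;  E_1 = 9/5
V_2 = 6/25·E_1 + (3/5)²·V_1 = 432/625;  E_2 = 27/25
V_3 = 6/25·E_2 + (3/5)²·V_2 = 7938/15625;  E_3 = 81/125
V_4 = 6/25·E_3 + (3/5)²·V_3 = 132192/390625;  E_4 = 243/625
V_5 = 6/25·E_4 + (3/5)²·V_4 = 2100978/9765625;  E_5 = 729/3125


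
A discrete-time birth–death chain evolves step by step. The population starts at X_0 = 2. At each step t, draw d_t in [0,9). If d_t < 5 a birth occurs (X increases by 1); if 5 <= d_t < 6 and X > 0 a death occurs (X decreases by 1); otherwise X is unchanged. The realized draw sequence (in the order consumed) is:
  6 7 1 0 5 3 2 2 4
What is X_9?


t=0: X=2, d=6 → hold, X_1=2
t=1: X=2, d=7 → hold, X_2=2
t=2: X=2, d=1 → birth, X_3=3
t=3: X=3, d=0 → birth, X_4=4
t=4: X=4, d=5 → death, X_5=3
t=5: X=3, d=3 → birth, X_6=4
t=6: X=4, d=2 → birth, X_7=5
t=7: X=5, d=2 → birth, X_8=6
t=8: X=6, d=4 → birth, X_9=7

7


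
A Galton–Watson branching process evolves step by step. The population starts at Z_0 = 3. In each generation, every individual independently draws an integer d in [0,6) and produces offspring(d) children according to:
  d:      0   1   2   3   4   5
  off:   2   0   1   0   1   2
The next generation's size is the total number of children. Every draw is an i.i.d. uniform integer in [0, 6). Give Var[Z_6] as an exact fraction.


12

Outcome values over d=0..5: [2, 0, 1, 0, 1, 2]
Σy = 6, Σy² = 10, M = 6
μ = 6/6 = 1,  σ² = 10/6 − (1)² = 2/3
V_0 = 0, E_0 = 3
V_1 = 2/3·E_0 + (1)²·V_0 = 2;  E_1 = 3
V_2 = 2/3·E_1 + (1)²·V_1 = 4;  E_2 = 3
V_3 = 2/3·E_2 + (1)²·V_2 = 6;  E_3 = 3
V_4 = 2/3·E_3 + (1)²·V_3 = 8;  E_4 = 3
V_5 = 2/3·E_4 + (1)²·V_4 = 10;  E_5 = 3
V_6 = 2/3·E_5 + (1)²·V_5 = 12;  E_6 = 3


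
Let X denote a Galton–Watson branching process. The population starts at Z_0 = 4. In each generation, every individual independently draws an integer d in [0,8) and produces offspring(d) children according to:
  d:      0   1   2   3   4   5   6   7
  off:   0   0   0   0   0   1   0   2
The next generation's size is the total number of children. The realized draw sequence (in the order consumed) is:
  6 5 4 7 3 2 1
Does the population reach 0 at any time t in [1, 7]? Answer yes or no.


gen 0: Z_0=4, draws=[6, 5, 4, 7], offspring=[0, 1, 0, 2], Z_1=3
gen 1: Z_1=3, draws=[3, 2, 1], offspring=[0, 0, 0], Z_2=0
gen 2: Z_2=0, draws=[], offspring=[], Z_3=0
gen 3: Z_3=0, draws=[], offspring=[], Z_4=0
gen 4: Z_4=0, draws=[], offspring=[], Z_5=0
gen 5: Z_5=0, draws=[], offspring=[], Z_6=0
gen 6: Z_6=0, draws=[], offspring=[], Z_7=0

yes


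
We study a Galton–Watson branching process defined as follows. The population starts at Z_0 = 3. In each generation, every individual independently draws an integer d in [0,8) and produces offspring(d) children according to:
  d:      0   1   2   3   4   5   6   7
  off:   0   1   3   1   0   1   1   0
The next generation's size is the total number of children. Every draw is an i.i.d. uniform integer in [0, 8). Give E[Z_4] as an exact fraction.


7203/4096

Outcome values over d=0..7: [0, 1, 3, 1, 0, 1, 1, 0]
Σy = 7, Σy² = 13, M = 8
μ = 7/8 = 7/8,  σ² = 13/8 − (7/8)² = 55/64
E[Z_0] = 3
E[Z_1] = 7/8·E[Z_0] = 21/8
E[Z_2] = 7/8·E[Z_1] = 147/64
E[Z_3] = 7/8·E[Z_2] = 1029/512
E[Z_4] = 7/8·E[Z_3] = 7203/4096


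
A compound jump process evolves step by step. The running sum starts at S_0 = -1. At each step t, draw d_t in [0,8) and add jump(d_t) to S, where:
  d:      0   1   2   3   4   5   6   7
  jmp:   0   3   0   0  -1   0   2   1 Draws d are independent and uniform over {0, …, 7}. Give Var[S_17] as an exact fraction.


Outcome values over d=0..7: [0, 3, 0, 0, -1, 0, 2, 1]
Σy = 5, Σy² = 15, M = 8
μ = 5/8 = 5/8,  σ² = 15/8 − (5/8)² = 95/64
Independent increments: Var[S_17] = 17·σ² = 17·(95/64) = 1615/64

1615/64


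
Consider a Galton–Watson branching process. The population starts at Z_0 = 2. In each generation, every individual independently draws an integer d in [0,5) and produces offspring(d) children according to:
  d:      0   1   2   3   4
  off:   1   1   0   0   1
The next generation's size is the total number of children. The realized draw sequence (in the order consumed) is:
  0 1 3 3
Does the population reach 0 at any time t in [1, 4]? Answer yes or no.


yes

gen 0: Z_0=2, draws=[0, 1], offspring=[1, 1], Z_1=2
gen 1: Z_1=2, draws=[3, 3], offspring=[0, 0], Z_2=0
gen 2: Z_2=0, draws=[], offspring=[], Z_3=0
gen 3: Z_3=0, draws=[], offspring=[], Z_4=0


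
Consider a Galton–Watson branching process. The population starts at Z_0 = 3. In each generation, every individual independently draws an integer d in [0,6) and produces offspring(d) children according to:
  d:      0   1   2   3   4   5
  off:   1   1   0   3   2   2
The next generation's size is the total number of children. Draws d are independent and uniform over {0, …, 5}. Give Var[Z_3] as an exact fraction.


Outcome values over d=0..5: [1, 1, 0, 3, 2, 2]
Σy = 9, Σy² = 19, M = 6
μ = 9/6 = 3/2,  σ² = 19/6 − (3/2)² = 11/12
V_0 = 0, E_0 = 3
V_1 = 11/12·E_0 + (3/2)²·V_0 = 11/4;  E_1 = 9/2
V_2 = 11/12·E_1 + (3/2)²·V_1 = 165/16;  E_2 = 27/4
V_3 = 11/12·E_2 + (3/2)²·V_2 = 1881/64;  E_3 = 81/8

1881/64


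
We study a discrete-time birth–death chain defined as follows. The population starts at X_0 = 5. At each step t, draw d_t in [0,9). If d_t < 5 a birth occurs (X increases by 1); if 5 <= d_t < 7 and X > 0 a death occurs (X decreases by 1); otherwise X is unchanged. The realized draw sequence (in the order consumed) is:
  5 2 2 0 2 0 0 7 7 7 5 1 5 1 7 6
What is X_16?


9

t=0: X=5, d=5 → death, X_1=4
t=1: X=4, d=2 → birth, X_2=5
t=2: X=5, d=2 → birth, X_3=6
t=3: X=6, d=0 → birth, X_4=7
t=4: X=7, d=2 → birth, X_5=8
t=5: X=8, d=0 → birth, X_6=9
t=6: X=9, d=0 → birth, X_7=10
t=7: X=10, d=7 → hold, X_8=10
t=8: X=10, d=7 → hold, X_9=10
t=9: X=10, d=7 → hold, X_10=10
t=10: X=10, d=5 → death, X_11=9
t=11: X=9, d=1 → birth, X_12=10
t=12: X=10, d=5 → death, X_13=9
t=13: X=9, d=1 → birth, X_14=10
t=14: X=10, d=7 → hold, X_15=10
t=15: X=10, d=6 → death, X_16=9


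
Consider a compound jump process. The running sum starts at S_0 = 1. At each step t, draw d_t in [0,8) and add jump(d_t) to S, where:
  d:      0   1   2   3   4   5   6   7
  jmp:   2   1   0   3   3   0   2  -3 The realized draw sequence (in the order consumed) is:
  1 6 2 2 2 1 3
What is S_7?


t=0: S=1, d=1, jump=1, S_1=2
t=1: S=2, d=6, jump=2, S_2=4
t=2: S=4, d=2, jump=0, S_3=4
t=3: S=4, d=2, jump=0, S_4=4
t=4: S=4, d=2, jump=0, S_5=4
t=5: S=4, d=1, jump=1, S_6=5
t=6: S=5, d=3, jump=3, S_7=8

8


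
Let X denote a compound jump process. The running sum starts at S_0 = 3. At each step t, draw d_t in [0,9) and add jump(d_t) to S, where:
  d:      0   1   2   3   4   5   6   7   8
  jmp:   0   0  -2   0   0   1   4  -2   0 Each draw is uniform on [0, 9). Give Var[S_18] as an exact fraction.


Outcome values over d=0..8: [0, 0, -2, 0, 0, 1, 4, -2, 0]
Σy = 1, Σy² = 25, M = 9
μ = 1/9 = 1/9,  σ² = 25/9 − (1/9)² = 224/81
Independent increments: Var[S_18] = 18·σ² = 18·(224/81) = 448/9

448/9


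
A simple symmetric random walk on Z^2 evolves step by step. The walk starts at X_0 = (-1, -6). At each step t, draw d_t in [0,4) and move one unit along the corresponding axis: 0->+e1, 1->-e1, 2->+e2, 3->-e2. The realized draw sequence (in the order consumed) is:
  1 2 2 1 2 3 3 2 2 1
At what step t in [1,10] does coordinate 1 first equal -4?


10

t=0: X=(-1, -6), d=1 → -e1, X_1=(-2, -6)
t=1: X=(-2, -6), d=2 → +e2, X_2=(-2, -5)
t=2: X=(-2, -5), d=2 → +e2, X_3=(-2, -4)
t=3: X=(-2, -4), d=1 → -e1, X_4=(-3, -4)
t=4: X=(-3, -4), d=2 → +e2, X_5=(-3, -3)
t=5: X=(-3, -3), d=3 → -e2, X_6=(-3, -4)
t=6: X=(-3, -4), d=3 → -e2, X_7=(-3, -5)
t=7: X=(-3, -5), d=2 → +e2, X_8=(-3, -4)
t=8: X=(-3, -4), d=2 → +e2, X_9=(-3, -3)
t=9: X=(-3, -3), d=1 → -e1, X_10=(-4, -3)


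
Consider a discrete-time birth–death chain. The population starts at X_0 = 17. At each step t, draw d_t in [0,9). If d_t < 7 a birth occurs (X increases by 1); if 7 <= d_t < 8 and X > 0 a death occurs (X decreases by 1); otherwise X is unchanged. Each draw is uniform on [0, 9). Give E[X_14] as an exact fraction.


79/3

X can drop by at most 1 per step and X_0 = 17 > T = 14, so X_t >= 17 − t >= 3 > 0 for every t <= 14: the floor at 0 (the 'and X > 0' condition) never binds. Hence X_14 = X_0 + Σ_{t<14} Y_t with i.i.d. increments Y_t = y(d_t) ∈ {+1, −1, 0}.
Outcome values over d=0..8: [1, 1, 1, 1, 1, 1, 1, -1, 0]
Σy = 6, Σy² = 8, M = 9
μ = 6/9 = 2/3,  σ² = 8/9 − (2/3)² = 4/9
E[X_14] = 17 + 14·(2/3) = 79/3


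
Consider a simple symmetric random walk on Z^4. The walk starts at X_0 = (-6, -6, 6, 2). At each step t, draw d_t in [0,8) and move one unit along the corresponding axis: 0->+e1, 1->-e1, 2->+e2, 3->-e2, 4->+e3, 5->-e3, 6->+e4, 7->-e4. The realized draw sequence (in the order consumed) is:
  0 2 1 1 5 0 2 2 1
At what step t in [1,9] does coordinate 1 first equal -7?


4

t=0: X=(-6, -6, 6, 2), d=0 → +e1, X_1=(-5, -6, 6, 2)
t=1: X=(-5, -6, 6, 2), d=2 → +e2, X_2=(-5, -5, 6, 2)
t=2: X=(-5, -5, 6, 2), d=1 → -e1, X_3=(-6, -5, 6, 2)
t=3: X=(-6, -5, 6, 2), d=1 → -e1, X_4=(-7, -5, 6, 2)
t=4: X=(-7, -5, 6, 2), d=5 → -e3, X_5=(-7, -5, 5, 2)
t=5: X=(-7, -5, 5, 2), d=0 → +e1, X_6=(-6, -5, 5, 2)
t=6: X=(-6, -5, 5, 2), d=2 → +e2, X_7=(-6, -4, 5, 2)
t=7: X=(-6, -4, 5, 2), d=2 → +e2, X_8=(-6, -3, 5, 2)
t=8: X=(-6, -3, 5, 2), d=1 → -e1, X_9=(-7, -3, 5, 2)


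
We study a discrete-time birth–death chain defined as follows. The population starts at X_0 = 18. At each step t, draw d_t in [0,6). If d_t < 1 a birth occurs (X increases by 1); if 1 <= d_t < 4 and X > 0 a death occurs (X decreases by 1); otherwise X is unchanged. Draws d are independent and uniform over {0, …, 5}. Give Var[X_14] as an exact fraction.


70/9

X can drop by at most 1 per step and X_0 = 18 > T = 14, so X_t >= 18 − t >= 4 > 0 for every t <= 14: the floor at 0 (the 'and X > 0' condition) never binds. Hence X_14 = X_0 + Σ_{t<14} Y_t with i.i.d. increments Y_t = y(d_t) ∈ {+1, −1, 0}.
Outcome values over d=0..5: [1, -1, -1, -1, 0, 0]
Σy = -2, Σy² = 4, M = 6
μ = -2/6 = -1/3,  σ² = 4/6 − (-1/3)² = 5/9
Independent increments: Var[X_14] = 14·σ² = 14·(5/9) = 70/9


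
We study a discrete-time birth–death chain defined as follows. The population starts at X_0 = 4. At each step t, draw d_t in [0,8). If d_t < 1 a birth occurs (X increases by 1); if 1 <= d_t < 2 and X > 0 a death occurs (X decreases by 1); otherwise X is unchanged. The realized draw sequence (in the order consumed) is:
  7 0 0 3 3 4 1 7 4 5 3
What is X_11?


5

t=0: X=4, d=7 → hold, X_1=4
t=1: X=4, d=0 → birth, X_2=5
t=2: X=5, d=0 → birth, X_3=6
t=3: X=6, d=3 → hold, X_4=6
t=4: X=6, d=3 → hold, X_5=6
t=5: X=6, d=4 → hold, X_6=6
t=6: X=6, d=1 → death, X_7=5
t=7: X=5, d=7 → hold, X_8=5
t=8: X=5, d=4 → hold, X_9=5
t=9: X=5, d=5 → hold, X_10=5
t=10: X=5, d=3 → hold, X_11=5


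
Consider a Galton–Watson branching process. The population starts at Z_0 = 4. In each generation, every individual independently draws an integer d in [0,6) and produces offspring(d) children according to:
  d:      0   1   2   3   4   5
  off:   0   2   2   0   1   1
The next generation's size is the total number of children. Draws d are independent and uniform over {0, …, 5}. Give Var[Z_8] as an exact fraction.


64/3

Outcome values over d=0..5: [0, 2, 2, 0, 1, 1]
Σy = 6, Σy² = 10, M = 6
μ = 6/6 = 1,  σ² = 10/6 − (1)² = 2/3
V_0 = 0, E_0 = 4
V_1 = 2/3·E_0 + (1)²·V_0 = 8/3;  E_1 = 4
V_2 = 2/3·E_1 + (1)²·V_1 = 16/3;  E_2 = 4
V_3 = 2/3·E_2 + (1)²·V_2 = 8;  E_3 = 4
V_4 = 2/3·E_3 + (1)²·V_3 = 32/3;  E_4 = 4
V_5 = 2/3·E_4 + (1)²·V_4 = 40/3;  E_5 = 4
V_6 = 2/3·E_5 + (1)²·V_5 = 16;  E_6 = 4
V_7 = 2/3·E_6 + (1)²·V_6 = 56/3;  E_7 = 4
V_8 = 2/3·E_7 + (1)²·V_7 = 64/3;  E_8 = 4


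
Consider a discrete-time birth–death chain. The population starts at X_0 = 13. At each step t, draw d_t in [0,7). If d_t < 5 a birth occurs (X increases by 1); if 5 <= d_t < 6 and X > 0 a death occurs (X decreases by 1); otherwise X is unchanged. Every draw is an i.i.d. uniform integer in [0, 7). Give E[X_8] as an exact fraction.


123/7

X can drop by at most 1 per step and X_0 = 13 > T = 8, so X_t >= 13 − t >= 5 > 0 for every t <= 8: the floor at 0 (the 'and X > 0' condition) never binds. Hence X_8 = X_0 + Σ_{t<8} Y_t with i.i.d. increments Y_t = y(d_t) ∈ {+1, −1, 0}.
Outcome values over d=0..6: [1, 1, 1, 1, 1, -1, 0]
Σy = 4, Σy² = 6, M = 7
μ = 4/7 = 4/7,  σ² = 6/7 − (4/7)² = 26/49
E[X_8] = 13 + 8·(4/7) = 123/7


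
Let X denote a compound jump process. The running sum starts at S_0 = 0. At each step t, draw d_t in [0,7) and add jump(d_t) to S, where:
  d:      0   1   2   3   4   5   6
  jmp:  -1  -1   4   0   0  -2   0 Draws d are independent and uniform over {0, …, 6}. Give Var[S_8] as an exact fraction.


176/7

Outcome values over d=0..6: [-1, -1, 4, 0, 0, -2, 0]
Σy = 0, Σy² = 22, M = 7
μ = 0/7 = 0,  σ² = 22/7 − (0)² = 22/7
Independent increments: Var[S_8] = 8·σ² = 8·(22/7) = 176/7


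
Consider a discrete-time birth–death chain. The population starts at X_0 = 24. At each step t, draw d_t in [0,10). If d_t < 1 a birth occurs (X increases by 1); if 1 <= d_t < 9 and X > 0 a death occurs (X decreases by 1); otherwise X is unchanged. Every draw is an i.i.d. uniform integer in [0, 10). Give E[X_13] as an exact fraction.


149/10

X can drop by at most 1 per step and X_0 = 24 > T = 13, so X_t >= 24 − t >= 11 > 0 for every t <= 13: the floor at 0 (the 'and X > 0' condition) never binds. Hence X_13 = X_0 + Σ_{t<13} Y_t with i.i.d. increments Y_t = y(d_t) ∈ {+1, −1, 0}.
Outcome values over d=0..9: [1, -1, -1, -1, -1, -1, -1, -1, -1, 0]
Σy = -7, Σy² = 9, M = 10
μ = -7/10 = -7/10,  σ² = 9/10 − (-7/10)² = 41/100
E[X_13] = 24 + 13·(-7/10) = 149/10


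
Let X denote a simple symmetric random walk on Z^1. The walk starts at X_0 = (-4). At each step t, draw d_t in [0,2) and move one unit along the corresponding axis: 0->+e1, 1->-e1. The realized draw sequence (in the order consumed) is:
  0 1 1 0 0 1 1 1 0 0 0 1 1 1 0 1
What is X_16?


(-6)

t=0: X=(-4), d=0 → +e1, X_1=(-3)
t=1: X=(-3), d=1 → -e1, X_2=(-4)
t=2: X=(-4), d=1 → -e1, X_3=(-5)
t=3: X=(-5), d=0 → +e1, X_4=(-4)
t=4: X=(-4), d=0 → +e1, X_5=(-3)
t=5: X=(-3), d=1 → -e1, X_6=(-4)
t=6: X=(-4), d=1 → -e1, X_7=(-5)
t=7: X=(-5), d=1 → -e1, X_8=(-6)
t=8: X=(-6), d=0 → +e1, X_9=(-5)
t=9: X=(-5), d=0 → +e1, X_10=(-4)
t=10: X=(-4), d=0 → +e1, X_11=(-3)
t=11: X=(-3), d=1 → -e1, X_12=(-4)
t=12: X=(-4), d=1 → -e1, X_13=(-5)
t=13: X=(-5), d=1 → -e1, X_14=(-6)
t=14: X=(-6), d=0 → +e1, X_15=(-5)
t=15: X=(-5), d=1 → -e1, X_16=(-6)


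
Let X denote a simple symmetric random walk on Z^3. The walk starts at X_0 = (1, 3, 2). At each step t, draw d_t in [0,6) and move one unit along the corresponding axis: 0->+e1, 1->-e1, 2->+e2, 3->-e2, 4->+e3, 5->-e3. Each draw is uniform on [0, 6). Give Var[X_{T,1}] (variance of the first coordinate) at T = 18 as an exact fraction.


6

Outcome values over d=0..5: [1, -1, 0, 0, 0, 0]
Σy = 0, Σy² = 2, M = 6
μ = 0/6 = 0,  σ² = 2/6 − (0)² = 1/3
Independent increments: Var[X_18] = 18·σ² = 18·(1/3) = 6


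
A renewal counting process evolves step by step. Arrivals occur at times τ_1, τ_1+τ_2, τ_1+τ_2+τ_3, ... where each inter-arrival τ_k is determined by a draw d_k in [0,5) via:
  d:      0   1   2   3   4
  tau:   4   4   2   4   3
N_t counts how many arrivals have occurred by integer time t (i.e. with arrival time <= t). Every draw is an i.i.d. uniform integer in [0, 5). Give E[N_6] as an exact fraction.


Inter-arrival values over d=0..4: [4, 4, 2, 4, 3]
Each d has probability 1/5, so the pmf of τ is: f(2) = 1/5, f(3) = 1/5, f(4) = 3/5
Renewal equation for m(n) = E[N_n]: condition on τ_1 = k (if k <= n, one arrival plus a fresh copy on the remaining n−k steps): m(n) = F(n) + Σ_{k<=n} f(k)·m(n−k), where F(n) = P(τ <= n) and m(0) = 0
m(1) = F(1) = 0
m(2) = F(2) = 1/5
m(3) = F(3) = 2/5
m(4) = F(4) + f(2)·m(2) = 1 + 1/5·1/5 = 26/25
m(5) = F(5) + f(2)·m(3) + f(3)·m(2) = 1 + 1/5·2/5 + 1/5·1/5 = 28/25
m(6) = F(6) + f(2)·m(4) + f(3)·m(3) + f(4)·m(2) = 1 + 1/5·26/25 + 1/5·2/5 + 3/5·1/5 = 176/125
E[N_6] = m(6) = 176/125

176/125


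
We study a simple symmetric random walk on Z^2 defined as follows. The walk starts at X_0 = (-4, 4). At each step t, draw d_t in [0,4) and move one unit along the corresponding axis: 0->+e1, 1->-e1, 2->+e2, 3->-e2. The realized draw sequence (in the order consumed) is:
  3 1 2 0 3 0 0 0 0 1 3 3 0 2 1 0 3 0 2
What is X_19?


(1, 2)

t=0: X=(-4, 4), d=3 → -e2, X_1=(-4, 3)
t=1: X=(-4, 3), d=1 → -e1, X_2=(-5, 3)
t=2: X=(-5, 3), d=2 → +e2, X_3=(-5, 4)
t=3: X=(-5, 4), d=0 → +e1, X_4=(-4, 4)
t=4: X=(-4, 4), d=3 → -e2, X_5=(-4, 3)
t=5: X=(-4, 3), d=0 → +e1, X_6=(-3, 3)
t=6: X=(-3, 3), d=0 → +e1, X_7=(-2, 3)
t=7: X=(-2, 3), d=0 → +e1, X_8=(-1, 3)
t=8: X=(-1, 3), d=0 → +e1, X_9=(0, 3)
t=9: X=(0, 3), d=1 → -e1, X_10=(-1, 3)
t=10: X=(-1, 3), d=3 → -e2, X_11=(-1, 2)
t=11: X=(-1, 2), d=3 → -e2, X_12=(-1, 1)
t=12: X=(-1, 1), d=0 → +e1, X_13=(0, 1)
t=13: X=(0, 1), d=2 → +e2, X_14=(0, 2)
t=14: X=(0, 2), d=1 → -e1, X_15=(-1, 2)
t=15: X=(-1, 2), d=0 → +e1, X_16=(0, 2)
t=16: X=(0, 2), d=3 → -e2, X_17=(0, 1)
t=17: X=(0, 1), d=0 → +e1, X_18=(1, 1)
t=18: X=(1, 1), d=2 → +e2, X_19=(1, 2)


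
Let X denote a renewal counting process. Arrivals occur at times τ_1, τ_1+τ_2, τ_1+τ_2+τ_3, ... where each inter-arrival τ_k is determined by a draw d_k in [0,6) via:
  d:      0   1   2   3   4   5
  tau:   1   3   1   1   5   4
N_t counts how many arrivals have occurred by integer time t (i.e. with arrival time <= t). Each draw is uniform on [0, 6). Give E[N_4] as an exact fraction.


23/16

Inter-arrival values over d=0..5: [1, 3, 1, 1, 5, 4]
Each d has probability 1/6, so the pmf of τ is: f(1) = 1/2, f(3) = 1/6, f(4) = 1/6, f(5) = 1/6
Renewal equation for m(n) = E[N_n]: condition on τ_1 = k (if k <= n, one arrival plus a fresh copy on the remaining n−k steps): m(n) = F(n) + Σ_{k<=n} f(k)·m(n−k), where F(n) = P(τ <= n) and m(0) = 0
m(1) = F(1) = 1/2
m(2) = F(2) + f(1)·m(1) = 1/2 + 1/2·1/2 = 3/4
m(3) = F(3) + f(1)·m(2) = 2/3 + 1/2·3/4 = 25/24
m(4) = F(4) + f(1)·m(3) + f(3)·m(1) = 5/6 + 1/2·25/24 + 1/6·1/2 = 23/16
E[N_4] = m(4) = 23/16


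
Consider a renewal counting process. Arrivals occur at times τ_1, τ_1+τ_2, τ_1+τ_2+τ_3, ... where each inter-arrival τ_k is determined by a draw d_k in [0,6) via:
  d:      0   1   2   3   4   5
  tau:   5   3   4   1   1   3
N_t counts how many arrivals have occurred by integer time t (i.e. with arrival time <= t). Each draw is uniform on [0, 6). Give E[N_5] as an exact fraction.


391/243

Inter-arrival values over d=0..5: [5, 3, 4, 1, 1, 3]
Each d has probability 1/6, so the pmf of τ is: f(1) = 1/3, f(3) = 1/3, f(4) = 1/6, f(5) = 1/6
Renewal equation for m(n) = E[N_n]: condition on τ_1 = k (if k <= n, one arrival plus a fresh copy on the remaining n−k steps): m(n) = F(n) + Σ_{k<=n} f(k)·m(n−k), where F(n) = P(τ <= n) and m(0) = 0
m(1) = F(1) = 1/3
m(2) = F(2) + f(1)·m(1) = 1/3 + 1/3·1/3 = 4/9
m(3) = F(3) + f(1)·m(2) = 2/3 + 1/3·4/9 = 22/27
m(4) = F(4) + f(1)·m(3) + f(3)·m(1) = 5/6 + 1/3·22/27 + 1/3·1/3 = 197/162
m(5) = F(5) + f(1)·m(4) + f(3)·m(2) + f(4)·m(1) = 1 + 1/3·197/162 + 1/3·4/9 + 1/6·1/3 = 391/243
E[N_5] = m(5) = 391/243


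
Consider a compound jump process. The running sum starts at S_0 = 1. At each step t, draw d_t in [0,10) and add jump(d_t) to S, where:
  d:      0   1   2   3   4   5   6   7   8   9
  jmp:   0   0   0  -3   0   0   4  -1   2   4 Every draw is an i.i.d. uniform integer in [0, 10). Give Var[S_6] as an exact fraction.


636/25

Outcome values over d=0..9: [0, 0, 0, -3, 0, 0, 4, -1, 2, 4]
Σy = 6, Σy² = 46, M = 10
μ = 6/10 = 3/5,  σ² = 46/10 − (3/5)² = 106/25
Independent increments: Var[S_6] = 6·σ² = 6·(106/25) = 636/25


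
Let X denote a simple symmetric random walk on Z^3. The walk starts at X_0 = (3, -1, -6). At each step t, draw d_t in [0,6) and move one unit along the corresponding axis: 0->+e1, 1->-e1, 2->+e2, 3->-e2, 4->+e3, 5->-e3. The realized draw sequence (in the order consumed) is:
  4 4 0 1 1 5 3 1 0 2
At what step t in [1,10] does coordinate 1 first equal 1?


t=0: X=(3, -1, -6), d=4 → +e3, X_1=(3, -1, -5)
t=1: X=(3, -1, -5), d=4 → +e3, X_2=(3, -1, -4)
t=2: X=(3, -1, -4), d=0 → +e1, X_3=(4, -1, -4)
t=3: X=(4, -1, -4), d=1 → -e1, X_4=(3, -1, -4)
t=4: X=(3, -1, -4), d=1 → -e1, X_5=(2, -1, -4)
t=5: X=(2, -1, -4), d=5 → -e3, X_6=(2, -1, -5)
t=6: X=(2, -1, -5), d=3 → -e2, X_7=(2, -2, -5)
t=7: X=(2, -2, -5), d=1 → -e1, X_8=(1, -2, -5)
t=8: X=(1, -2, -5), d=0 → +e1, X_9=(2, -2, -5)
t=9: X=(2, -2, -5), d=2 → +e2, X_10=(2, -1, -5)

8


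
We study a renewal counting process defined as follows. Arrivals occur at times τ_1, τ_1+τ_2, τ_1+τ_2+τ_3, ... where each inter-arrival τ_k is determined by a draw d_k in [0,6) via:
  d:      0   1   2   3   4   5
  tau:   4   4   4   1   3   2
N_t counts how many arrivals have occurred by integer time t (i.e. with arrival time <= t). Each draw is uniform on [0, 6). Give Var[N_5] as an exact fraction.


21471311/60466176

Inter-arrival values over d=0..5: [4, 4, 4, 1, 3, 2]
Each d has probability 1/6, so the pmf of τ is: f(1) = 1/6, f(2) = 1/6, f(3) = 1/6, f(4) = 1/2
Let p_n(j) = P(N_n = j), with p_0 = [1]. Condition on τ_1: p_n(0) = P(τ > n), and for j >= 1, p_n(j) = Σ_{k<=n} f(k)·p_{n−k}(j−1)
p_1 = [5/6, 1/6]  (j = 0..1)
p_2 = [2/3, 11/36, 1/36]  (j = 0..2)
p_3 = [1/2, 5/12, 17/216, 1/216]  (j = 0..3)
p_4 = [0, 5/6, 4/27, 23/1296, 1/1296]  (j = 0..4)
p_5 = [0, 11/18, 37/108, 55/1296, 29/7776, 1/7776]  (j = 0..5)
E[N_5] = Σ j·p_5(j) = 11191/7776;  E[N_5²] = Σ j²·p_5(j) = 6289/2592
Var[N_5] = 6289/2592 − (11191/7776)² = 21471311/60466176


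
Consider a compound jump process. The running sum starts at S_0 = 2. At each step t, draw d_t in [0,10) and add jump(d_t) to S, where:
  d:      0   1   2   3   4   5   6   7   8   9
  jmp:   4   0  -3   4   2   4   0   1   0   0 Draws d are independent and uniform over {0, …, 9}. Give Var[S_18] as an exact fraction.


Outcome values over d=0..9: [4, 0, -3, 4, 2, 4, 0, 1, 0, 0]
Σy = 12, Σy² = 62, M = 10
μ = 12/10 = 6/5,  σ² = 62/10 − (6/5)² = 119/25
Independent increments: Var[S_18] = 18·σ² = 18·(119/25) = 2142/25

2142/25


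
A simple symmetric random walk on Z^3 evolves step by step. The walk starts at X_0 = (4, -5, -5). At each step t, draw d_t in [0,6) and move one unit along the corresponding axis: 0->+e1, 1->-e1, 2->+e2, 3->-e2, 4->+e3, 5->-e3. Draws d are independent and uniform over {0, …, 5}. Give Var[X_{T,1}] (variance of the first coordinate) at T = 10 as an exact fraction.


Outcome values over d=0..5: [1, -1, 0, 0, 0, 0]
Σy = 0, Σy² = 2, M = 6
μ = 0/6 = 0,  σ² = 2/6 − (0)² = 1/3
Independent increments: Var[X_10] = 10·σ² = 10·(1/3) = 10/3

10/3


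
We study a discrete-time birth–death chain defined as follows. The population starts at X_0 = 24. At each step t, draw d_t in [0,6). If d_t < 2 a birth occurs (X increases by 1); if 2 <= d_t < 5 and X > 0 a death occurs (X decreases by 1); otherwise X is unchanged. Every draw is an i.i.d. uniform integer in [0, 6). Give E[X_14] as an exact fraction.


65/3

X can drop by at most 1 per step and X_0 = 24 > T = 14, so X_t >= 24 − t >= 10 > 0 for every t <= 14: the floor at 0 (the 'and X > 0' condition) never binds. Hence X_14 = X_0 + Σ_{t<14} Y_t with i.i.d. increments Y_t = y(d_t) ∈ {+1, −1, 0}.
Outcome values over d=0..5: [1, 1, -1, -1, -1, 0]
Σy = -1, Σy² = 5, M = 6
μ = -1/6 = -1/6,  σ² = 5/6 − (-1/6)² = 29/36
E[X_14] = 24 + 14·(-1/6) = 65/3


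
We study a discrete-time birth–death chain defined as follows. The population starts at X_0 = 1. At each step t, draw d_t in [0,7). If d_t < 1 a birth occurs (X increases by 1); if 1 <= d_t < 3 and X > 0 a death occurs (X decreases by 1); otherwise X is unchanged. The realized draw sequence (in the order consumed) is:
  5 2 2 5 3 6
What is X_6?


t=0: X=1, d=5 → hold, X_1=1
t=1: X=1, d=2 → death, X_2=0
t=2: X=0, d=2 → hold, X_3=0
t=3: X=0, d=5 → hold, X_4=0
t=4: X=0, d=3 → hold, X_5=0
t=5: X=0, d=6 → hold, X_6=0

0


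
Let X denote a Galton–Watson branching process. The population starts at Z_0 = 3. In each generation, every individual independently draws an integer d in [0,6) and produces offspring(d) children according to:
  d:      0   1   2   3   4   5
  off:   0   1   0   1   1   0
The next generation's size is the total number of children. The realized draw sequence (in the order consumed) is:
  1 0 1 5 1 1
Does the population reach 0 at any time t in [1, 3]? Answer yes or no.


no

gen 0: Z_0=3, draws=[1, 0, 1], offspring=[1, 0, 1], Z_1=2
gen 1: Z_1=2, draws=[5, 1], offspring=[0, 1], Z_2=1
gen 2: Z_2=1, draws=[1], offspring=[1], Z_3=1


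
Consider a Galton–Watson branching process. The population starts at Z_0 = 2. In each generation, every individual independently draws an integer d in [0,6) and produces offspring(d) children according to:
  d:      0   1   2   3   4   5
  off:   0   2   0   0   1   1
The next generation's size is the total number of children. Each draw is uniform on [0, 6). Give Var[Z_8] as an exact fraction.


Outcome values over d=0..5: [0, 2, 0, 0, 1, 1]
Σy = 4, Σy² = 6, M = 6
μ = 4/6 = 2/3,  σ² = 6/6 − (2/3)² = 5/9
V_0 = 0, E_0 = 2
V_1 = 5/9·E_0 + (2/3)²·V_0 = 10/9;  E_1 = 4/3
V_2 = 5/9·E_1 + (2/3)²·V_1 = 100/81;  E_2 = 8/9
V_3 = 5/9·E_2 + (2/3)²·V_2 = 760/729;  E_3 = 16/27
V_4 = 5/9·E_3 + (2/3)²·V_3 = 5200/6561;  E_4 = 32/81
V_5 = 5/9·E_4 + (2/3)²·V_4 = 33760/59049;  E_5 = 64/243
V_6 = 5/9·E_5 + (2/3)²·V_5 = 212800/531441;  E_6 = 128/729
V_7 = 5/9·E_6 + (2/3)²·V_6 = 1317760/4782969;  E_7 = 256/2187
V_8 = 5/9·E_7 + (2/3)²·V_7 = 8070400/43046721;  E_8 = 512/6561

8070400/43046721


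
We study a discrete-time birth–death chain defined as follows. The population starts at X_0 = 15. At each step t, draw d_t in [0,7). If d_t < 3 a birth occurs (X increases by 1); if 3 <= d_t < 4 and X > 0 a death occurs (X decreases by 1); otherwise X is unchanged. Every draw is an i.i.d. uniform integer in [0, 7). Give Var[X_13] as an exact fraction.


312/49

X can drop by at most 1 per step and X_0 = 15 > T = 13, so X_t >= 15 − t >= 2 > 0 for every t <= 13: the floor at 0 (the 'and X > 0' condition) never binds. Hence X_13 = X_0 + Σ_{t<13} Y_t with i.i.d. increments Y_t = y(d_t) ∈ {+1, −1, 0}.
Outcome values over d=0..6: [1, 1, 1, -1, 0, 0, 0]
Σy = 2, Σy² = 4, M = 7
μ = 2/7 = 2/7,  σ² = 4/7 − (2/7)² = 24/49
Independent increments: Var[X_13] = 13·σ² = 13·(24/49) = 312/49


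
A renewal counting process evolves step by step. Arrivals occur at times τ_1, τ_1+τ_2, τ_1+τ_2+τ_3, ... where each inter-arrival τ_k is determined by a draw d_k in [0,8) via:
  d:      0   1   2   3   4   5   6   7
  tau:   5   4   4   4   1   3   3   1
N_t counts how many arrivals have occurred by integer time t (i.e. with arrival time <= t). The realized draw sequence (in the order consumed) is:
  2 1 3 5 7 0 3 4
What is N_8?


draw d_1=2: τ_1=4, arrival time A_1=4
draw d_2=1: τ_2=4, arrival time A_2=8
draw d_3=3: τ_3=4, arrival time A_3=12
draw d_4=5: τ_4=3, arrival time A_4=15
draw d_5=7: τ_5=1, arrival time A_5=16
draw d_6=0: τ_6=5, arrival time A_6=21
draw d_7=3: τ_7=4, arrival time A_7=25
draw d_8=4: τ_8=1, arrival time A_8=26
N_t over t=0..8: 0:0 1:0 2:0 3:0 4:1 5:1 6:1 7:1 8:2

2


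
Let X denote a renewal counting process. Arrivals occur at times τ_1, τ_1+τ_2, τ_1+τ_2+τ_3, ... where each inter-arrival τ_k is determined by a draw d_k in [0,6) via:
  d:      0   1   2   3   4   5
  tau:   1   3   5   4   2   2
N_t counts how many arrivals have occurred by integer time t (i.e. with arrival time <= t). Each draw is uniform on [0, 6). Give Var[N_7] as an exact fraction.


55427614511/78364164096

Inter-arrival values over d=0..5: [1, 3, 5, 4, 2, 2]
Each d has probability 1/6, so the pmf of τ is: f(1) = 1/6, f(2) = 1/3, f(3) = 1/6, f(4) = 1/6, f(5) = 1/6
Let p_n(j) = P(N_n = j), with p_0 = [1]. Condition on τ_1: p_n(0) = P(τ > n), and for j >= 1, p_n(j) = Σ_{k<=n} f(k)·p_{n−k}(j−1)
p_1 = [5/6, 1/6]  (j = 0..1)
p_2 = [1/2, 17/36, 1/36]  (j = 0..2)
p_3 = [1/3, 19/36, 29/216, 1/216]  (j = 0..3)
p_4 = [1/6, 19/36, 59/216, 41/1296, 1/1296]  (j = 0..4)
p_5 = [0, 19/36, 10/27, 41/432, 53/7776, 1/7776]  (j = 0..5)
p_6 = [0, 1/3, 11/24, 233/1296, 211/7776, 65/46656, 1/46656]  (j = 0..6)
p_7 = [0, 1/6, 35/72, 353/1296, 263/3888, 323/46656, 77/279936, 1/279936]  (j = 0..7)
E[N_7] = Σ j·p_7(j) = 633463/279936;  E[N_7²] = Σ j²·p_7(j) = 1631455/279936
Var[N_7] = 1631455/279936 − (633463/279936)² = 55427614511/78364164096


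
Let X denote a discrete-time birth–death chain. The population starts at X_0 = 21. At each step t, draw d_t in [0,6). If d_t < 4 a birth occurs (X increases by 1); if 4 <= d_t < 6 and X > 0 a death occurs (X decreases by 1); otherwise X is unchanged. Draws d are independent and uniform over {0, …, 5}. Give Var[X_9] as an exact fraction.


X can drop by at most 1 per step and X_0 = 21 > T = 9, so X_t >= 21 − t >= 12 > 0 for every t <= 9: the floor at 0 (the 'and X > 0' condition) never binds. Hence X_9 = X_0 + Σ_{t<9} Y_t with i.i.d. increments Y_t = y(d_t) ∈ {+1, −1, 0}.
Outcome values over d=0..5: [1, 1, 1, 1, -1, -1]
Σy = 2, Σy² = 6, M = 6
μ = 2/6 = 1/3,  σ² = 6/6 − (1/3)² = 8/9
Independent increments: Var[X_9] = 9·σ² = 9·(8/9) = 8

8


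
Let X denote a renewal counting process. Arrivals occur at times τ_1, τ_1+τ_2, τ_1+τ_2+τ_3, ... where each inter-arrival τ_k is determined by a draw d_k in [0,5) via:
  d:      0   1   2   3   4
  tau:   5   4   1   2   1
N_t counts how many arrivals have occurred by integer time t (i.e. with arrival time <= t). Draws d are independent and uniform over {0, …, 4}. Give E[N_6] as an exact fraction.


Inter-arrival values over d=0..4: [5, 4, 1, 2, 1]
Each d has probability 1/5, so the pmf of τ is: f(1) = 2/5, f(2) = 1/5, f(4) = 1/5, f(5) = 1/5
Renewal equation for m(n) = E[N_n]: condition on τ_1 = k (if k <= n, one arrival plus a fresh copy on the remaining n−k steps): m(n) = F(n) + Σ_{k<=n} f(k)·m(n−k), where F(n) = P(τ <= n) and m(0) = 0
m(1) = F(1) = 2/5
m(2) = F(2) + f(1)·m(1) = 3/5 + 2/5·2/5 = 19/25
m(3) = F(3) + f(1)·m(2) + f(2)·m(1) = 3/5 + 2/5·19/25 + 1/5·2/5 = 123/125
m(4) = F(4) + f(1)·m(3) + f(2)·m(2) = 4/5 + 2/5·123/125 + 1/5·19/25 = 841/625
m(5) = F(5) + f(1)·m(4) + f(2)·m(3) + f(4)·m(1) = 1 + 2/5·841/625 + 1/5·123/125 + 1/5·2/5 = 5672/3125
m(6) = F(6) + f(1)·m(5) + f(2)·m(4) + f(4)·m(2) + f(5)·m(1) = 1 + 2/5·5672/3125 + 1/5·841/625 + 1/5·19/25 + 1/5·2/5 = 34799/15625
E[N_6] = m(6) = 34799/15625

34799/15625


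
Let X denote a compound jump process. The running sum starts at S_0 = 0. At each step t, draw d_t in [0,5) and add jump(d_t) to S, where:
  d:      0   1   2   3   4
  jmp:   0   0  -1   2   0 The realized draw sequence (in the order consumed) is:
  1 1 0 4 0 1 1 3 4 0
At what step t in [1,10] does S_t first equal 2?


t=0: S=0, d=1, jump=0, S_1=0
t=1: S=0, d=1, jump=0, S_2=0
t=2: S=0, d=0, jump=0, S_3=0
t=3: S=0, d=4, jump=0, S_4=0
t=4: S=0, d=0, jump=0, S_5=0
t=5: S=0, d=1, jump=0, S_6=0
t=6: S=0, d=1, jump=0, S_7=0
t=7: S=0, d=3, jump=2, S_8=2
t=8: S=2, d=4, jump=0, S_9=2
t=9: S=2, d=0, jump=0, S_10=2

8


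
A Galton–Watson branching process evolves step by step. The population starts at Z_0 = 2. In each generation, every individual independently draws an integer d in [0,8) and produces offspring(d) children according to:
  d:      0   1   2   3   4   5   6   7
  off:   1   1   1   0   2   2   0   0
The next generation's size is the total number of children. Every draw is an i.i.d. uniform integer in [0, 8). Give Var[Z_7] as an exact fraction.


5843714184399/2199023255552

Outcome values over d=0..7: [1, 1, 1, 0, 2, 2, 0, 0]
Σy = 7, Σy² = 11, M = 8
μ = 7/8 = 7/8,  σ² = 11/8 − (7/8)² = 39/64
V_0 = 0, E_0 = 2
V_1 = 39/64·E_0 + (7/8)²·V_0 = 39/32;  E_1 = 7/4
V_2 = 39/64·E_1 + (7/8)²·V_1 = 4095/2048;  E_2 = 49/32
V_3 = 39/64·E_2 + (7/8)²·V_2 = 322959/131072;  E_3 = 343/256
V_4 = 39/64·E_3 + (7/8)²·V_3 = 22674015/8388608;  E_4 = 2401/2048
V_5 = 39/64·E_4 + (7/8)²·V_4 = 1494572079/536870912;  E_5 = 16807/16384
V_6 = 39/64·E_5 + (7/8)²·V_5 = 94712571135/34359738368;  E_6 = 117649/131072
V_7 = 39/64·E_6 + (7/8)²·V_6 = 5843714184399/2199023255552;  E_7 = 823543/1048576


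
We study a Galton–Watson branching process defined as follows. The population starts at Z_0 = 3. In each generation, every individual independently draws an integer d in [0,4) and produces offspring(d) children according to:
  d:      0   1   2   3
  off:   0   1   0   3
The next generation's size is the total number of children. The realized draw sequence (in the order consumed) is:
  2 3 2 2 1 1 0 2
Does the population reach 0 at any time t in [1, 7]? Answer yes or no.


gen 0: Z_0=3, draws=[2, 3, 2], offspring=[0, 3, 0], Z_1=3
gen 1: Z_1=3, draws=[2, 1, 1], offspring=[0, 1, 1], Z_2=2
gen 2: Z_2=2, draws=[0, 2], offspring=[0, 0], Z_3=0
gen 3: Z_3=0, draws=[], offspring=[], Z_4=0
gen 4: Z_4=0, draws=[], offspring=[], Z_5=0
gen 5: Z_5=0, draws=[], offspring=[], Z_6=0
gen 6: Z_6=0, draws=[], offspring=[], Z_7=0

yes


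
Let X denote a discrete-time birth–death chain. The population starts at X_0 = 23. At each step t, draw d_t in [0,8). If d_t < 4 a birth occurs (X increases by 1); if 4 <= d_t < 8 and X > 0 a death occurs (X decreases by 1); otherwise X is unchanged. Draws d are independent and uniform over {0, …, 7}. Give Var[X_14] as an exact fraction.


X can drop by at most 1 per step and X_0 = 23 > T = 14, so X_t >= 23 − t >= 9 > 0 for every t <= 14: the floor at 0 (the 'and X > 0' condition) never binds. Hence X_14 = X_0 + Σ_{t<14} Y_t with i.i.d. increments Y_t = y(d_t) ∈ {+1, −1, 0}.
Outcome values over d=0..7: [1, 1, 1, 1, -1, -1, -1, -1]
Σy = 0, Σy² = 8, M = 8
μ = 0/8 = 0,  σ² = 8/8 − (0)² = 1
Independent increments: Var[X_14] = 14·σ² = 14·(1) = 14

14
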